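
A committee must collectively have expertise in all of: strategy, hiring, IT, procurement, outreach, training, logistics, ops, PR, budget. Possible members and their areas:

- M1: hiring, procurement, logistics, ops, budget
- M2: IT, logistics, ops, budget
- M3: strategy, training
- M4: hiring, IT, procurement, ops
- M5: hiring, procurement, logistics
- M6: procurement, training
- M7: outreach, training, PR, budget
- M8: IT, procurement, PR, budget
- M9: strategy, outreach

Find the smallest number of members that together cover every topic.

M1, M2, M3, M7 together cover {strategy, hiring, IT, procurement, outreach, training, logistics, ops, PR, budget} — every topic.
No 3 of the 9 members cover everything (all 84 triples fall short), so 4 is minimum.

4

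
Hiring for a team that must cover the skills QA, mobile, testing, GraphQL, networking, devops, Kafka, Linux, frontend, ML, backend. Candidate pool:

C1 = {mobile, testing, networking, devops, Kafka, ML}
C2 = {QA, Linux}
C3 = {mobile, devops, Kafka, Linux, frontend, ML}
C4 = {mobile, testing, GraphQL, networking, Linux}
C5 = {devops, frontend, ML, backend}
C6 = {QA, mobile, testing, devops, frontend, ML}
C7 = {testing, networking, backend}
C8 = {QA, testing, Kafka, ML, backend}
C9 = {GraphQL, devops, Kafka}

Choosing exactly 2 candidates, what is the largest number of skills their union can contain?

9

Choosing C3, C4 covers {mobile, testing, GraphQL, networking, devops, Kafka, Linux, frontend, ML} — 9 skills.
No choice of 2 candidates does better; here QA, backend are left uncovered.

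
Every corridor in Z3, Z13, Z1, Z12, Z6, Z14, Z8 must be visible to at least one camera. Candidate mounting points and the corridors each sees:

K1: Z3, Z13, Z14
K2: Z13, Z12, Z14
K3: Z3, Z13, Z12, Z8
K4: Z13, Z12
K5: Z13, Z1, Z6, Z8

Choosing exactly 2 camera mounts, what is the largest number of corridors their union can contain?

6

Choosing K1, K5 covers {Z3, Z13, Z1, Z6, Z14, Z8} — 6 corridors.
No choice of 2 camera mounts does better; here Z12 is left uncovered.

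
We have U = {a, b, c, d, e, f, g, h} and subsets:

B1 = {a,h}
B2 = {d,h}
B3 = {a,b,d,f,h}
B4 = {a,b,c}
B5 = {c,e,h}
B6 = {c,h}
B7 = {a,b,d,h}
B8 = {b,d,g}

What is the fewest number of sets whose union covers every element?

B3, B5, B8 together cover {a, b, c, d, e, f, g, h} — every element.
No 2 of the 8 sets cover everything (all 28 pairs fall short), so 3 is minimum.

3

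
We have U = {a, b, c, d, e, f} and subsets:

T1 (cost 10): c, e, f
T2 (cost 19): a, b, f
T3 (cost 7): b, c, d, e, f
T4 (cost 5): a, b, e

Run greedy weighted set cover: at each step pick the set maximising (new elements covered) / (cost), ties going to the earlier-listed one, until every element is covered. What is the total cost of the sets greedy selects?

Pick 1: T3 adds 5 new (b, c, d, e, f) at cost 7 (ratio 5/7).
Pick 2: T4 adds 1 new (a) at cost 5 (ratio 1/5).
Greedy total cost: 7 + 5 = 12.

12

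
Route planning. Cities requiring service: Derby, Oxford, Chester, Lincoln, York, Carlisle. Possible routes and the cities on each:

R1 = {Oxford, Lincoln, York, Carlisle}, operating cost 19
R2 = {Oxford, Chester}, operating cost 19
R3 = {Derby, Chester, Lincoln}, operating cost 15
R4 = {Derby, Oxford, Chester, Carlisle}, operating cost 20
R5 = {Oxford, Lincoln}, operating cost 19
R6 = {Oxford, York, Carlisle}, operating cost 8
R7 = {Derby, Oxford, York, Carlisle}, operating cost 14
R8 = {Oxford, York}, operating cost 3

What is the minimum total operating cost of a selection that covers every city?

23

R3, R6 cover every city at operating cost 15 + 8 = 23.
Any cover uses at least 2 routes; among all covering selections none totals below 23.
Greedy by coverage-per-operating cost would pick R8, R3, R6 for 26 — worse than the optimum 23.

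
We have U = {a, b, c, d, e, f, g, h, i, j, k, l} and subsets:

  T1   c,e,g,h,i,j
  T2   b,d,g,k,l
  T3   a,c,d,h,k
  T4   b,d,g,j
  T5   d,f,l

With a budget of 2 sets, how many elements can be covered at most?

Choosing T1, T2 covers {b, c, d, e, g, h, i, j, k, l} — 10 elements.
No choice of 2 sets does better; here a, f are left uncovered.

10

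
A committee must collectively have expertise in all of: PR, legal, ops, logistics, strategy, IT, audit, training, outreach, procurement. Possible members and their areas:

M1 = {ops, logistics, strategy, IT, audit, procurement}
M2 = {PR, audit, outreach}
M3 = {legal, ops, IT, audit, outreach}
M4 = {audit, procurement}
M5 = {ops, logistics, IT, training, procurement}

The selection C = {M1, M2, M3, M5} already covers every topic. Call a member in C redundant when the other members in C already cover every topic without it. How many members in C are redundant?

0

Drop M1: strategy uncovered — not redundant.
Drop M2: PR uncovered — not redundant.
Drop M3: legal uncovered — not redundant.
Drop M5: training uncovered — not redundant.
None of the members in C is redundant.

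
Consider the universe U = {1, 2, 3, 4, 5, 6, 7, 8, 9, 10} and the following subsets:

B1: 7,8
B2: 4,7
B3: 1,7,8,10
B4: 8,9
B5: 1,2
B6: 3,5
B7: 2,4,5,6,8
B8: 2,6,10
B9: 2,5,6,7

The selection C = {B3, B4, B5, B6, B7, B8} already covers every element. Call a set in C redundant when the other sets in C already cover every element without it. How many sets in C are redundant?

Drop B3: 7 uncovered — not redundant.
Drop B4: 9 uncovered — not redundant.
Drop B5: the rest still cover every element — redundant.
Drop B6: 3 uncovered — not redundant.
Drop B7: 4 uncovered — not redundant.
Drop B8: the rest still cover every element — redundant.
2 redundant: B5, B8.

2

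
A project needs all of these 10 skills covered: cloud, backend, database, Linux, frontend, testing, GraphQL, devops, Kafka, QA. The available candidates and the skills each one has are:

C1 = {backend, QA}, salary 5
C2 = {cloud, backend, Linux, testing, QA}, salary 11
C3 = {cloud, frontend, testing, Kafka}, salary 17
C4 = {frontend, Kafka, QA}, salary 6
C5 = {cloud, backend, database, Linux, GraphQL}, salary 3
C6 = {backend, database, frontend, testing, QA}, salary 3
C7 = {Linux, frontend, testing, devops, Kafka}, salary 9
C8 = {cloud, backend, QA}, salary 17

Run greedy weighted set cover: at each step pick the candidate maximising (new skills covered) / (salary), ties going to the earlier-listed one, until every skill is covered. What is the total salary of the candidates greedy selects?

15

Pick 1: C5 adds 5 new (cloud, backend, database, Linux, GraphQL) at salary 3 (ratio 5/3).
Pick 2: C6 adds 3 new (frontend, testing, QA) at salary 3 (ratio 3/3).
Pick 3: C7 adds 2 new (devops, Kafka) at salary 9 (ratio 2/9).
Greedy total salary: 3 + 3 + 9 = 15.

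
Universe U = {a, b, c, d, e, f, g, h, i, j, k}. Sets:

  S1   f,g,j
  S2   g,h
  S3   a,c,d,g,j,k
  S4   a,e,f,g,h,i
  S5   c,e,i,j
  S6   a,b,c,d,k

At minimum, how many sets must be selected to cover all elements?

3

S1, S4, S6 together cover {a, b, c, d, e, f, g, h, i, j, k} — every element.
No 2 of the 6 sets cover everything (all 15 pairs fall short), so 3 is minimum.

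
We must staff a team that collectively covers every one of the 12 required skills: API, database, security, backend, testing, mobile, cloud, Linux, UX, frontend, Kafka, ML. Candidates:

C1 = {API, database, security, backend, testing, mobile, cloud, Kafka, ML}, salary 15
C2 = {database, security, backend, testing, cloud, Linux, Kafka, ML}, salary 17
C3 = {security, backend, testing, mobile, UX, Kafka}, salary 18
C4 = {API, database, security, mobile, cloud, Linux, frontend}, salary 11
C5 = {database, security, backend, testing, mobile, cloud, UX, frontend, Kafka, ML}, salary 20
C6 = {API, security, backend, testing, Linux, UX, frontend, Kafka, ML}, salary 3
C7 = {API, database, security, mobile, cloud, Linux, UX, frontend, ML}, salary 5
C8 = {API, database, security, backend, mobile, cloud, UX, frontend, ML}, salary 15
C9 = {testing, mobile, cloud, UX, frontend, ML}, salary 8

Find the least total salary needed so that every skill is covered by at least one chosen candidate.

8

C6, C7 cover every skill at salary 3 + 5 = 8.
Any cover uses at least 2 candidates; among all covering selections none totals below 8.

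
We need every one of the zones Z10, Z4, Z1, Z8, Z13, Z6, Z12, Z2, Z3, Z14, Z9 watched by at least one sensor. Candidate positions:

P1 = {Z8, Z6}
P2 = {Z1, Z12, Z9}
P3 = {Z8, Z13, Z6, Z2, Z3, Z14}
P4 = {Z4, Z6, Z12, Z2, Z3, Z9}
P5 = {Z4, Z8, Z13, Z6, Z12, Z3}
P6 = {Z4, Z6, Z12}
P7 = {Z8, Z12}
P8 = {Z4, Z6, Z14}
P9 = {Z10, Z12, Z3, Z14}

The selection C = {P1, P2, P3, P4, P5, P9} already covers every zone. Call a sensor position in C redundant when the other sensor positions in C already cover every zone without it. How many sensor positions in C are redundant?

4

Drop P1: the rest still cover every zone — redundant.
Drop P2: Z1 uncovered — not redundant.
Drop P3: the rest still cover every zone — redundant.
Drop P4: the rest still cover every zone — redundant.
Drop P5: the rest still cover every zone — redundant.
Drop P9: Z10 uncovered — not redundant.
4 redundant: P1, P3, P4, P5.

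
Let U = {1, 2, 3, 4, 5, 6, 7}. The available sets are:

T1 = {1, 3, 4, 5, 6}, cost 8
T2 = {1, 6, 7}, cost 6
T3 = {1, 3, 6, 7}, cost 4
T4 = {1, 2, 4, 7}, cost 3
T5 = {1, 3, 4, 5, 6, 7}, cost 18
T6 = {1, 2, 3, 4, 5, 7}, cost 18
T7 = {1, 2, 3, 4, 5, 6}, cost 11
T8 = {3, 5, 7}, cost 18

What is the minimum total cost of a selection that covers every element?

T1, T4 cover every element at cost 8 + 3 = 11.
Any cover uses at least 2 sets; among all covering selections none totals below 11.
Greedy by coverage-per-cost would pick T4, T3, T1 for 15 — worse than the optimum 11.

11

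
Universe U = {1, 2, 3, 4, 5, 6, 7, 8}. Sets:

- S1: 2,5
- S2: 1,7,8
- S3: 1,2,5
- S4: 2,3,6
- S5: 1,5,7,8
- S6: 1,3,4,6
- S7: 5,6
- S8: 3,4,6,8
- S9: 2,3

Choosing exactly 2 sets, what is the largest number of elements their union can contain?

7

Choosing S3, S8 covers {1, 2, 3, 4, 5, 6, 8} — 7 elements.
No choice of 2 sets does better; here 7 is left uncovered.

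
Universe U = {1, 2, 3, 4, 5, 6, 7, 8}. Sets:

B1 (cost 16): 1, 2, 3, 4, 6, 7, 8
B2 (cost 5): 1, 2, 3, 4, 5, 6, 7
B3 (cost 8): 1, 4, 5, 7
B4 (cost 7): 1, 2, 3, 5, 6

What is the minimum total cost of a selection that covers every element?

B1, B2 cover every element at cost 16 + 5 = 21.
Any cover uses at least 2 sets; among all covering selections none totals below 21.

21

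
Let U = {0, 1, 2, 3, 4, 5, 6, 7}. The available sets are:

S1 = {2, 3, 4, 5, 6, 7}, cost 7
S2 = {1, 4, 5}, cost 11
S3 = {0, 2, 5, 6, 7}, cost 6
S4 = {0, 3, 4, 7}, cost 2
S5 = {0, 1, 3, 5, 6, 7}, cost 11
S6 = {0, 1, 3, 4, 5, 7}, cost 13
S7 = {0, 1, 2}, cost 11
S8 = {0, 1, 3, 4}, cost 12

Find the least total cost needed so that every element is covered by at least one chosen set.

S1, S5 cover every element at cost 7 + 11 = 18.
Any cover uses at least 2 sets; among all covering selections none totals below 18.

18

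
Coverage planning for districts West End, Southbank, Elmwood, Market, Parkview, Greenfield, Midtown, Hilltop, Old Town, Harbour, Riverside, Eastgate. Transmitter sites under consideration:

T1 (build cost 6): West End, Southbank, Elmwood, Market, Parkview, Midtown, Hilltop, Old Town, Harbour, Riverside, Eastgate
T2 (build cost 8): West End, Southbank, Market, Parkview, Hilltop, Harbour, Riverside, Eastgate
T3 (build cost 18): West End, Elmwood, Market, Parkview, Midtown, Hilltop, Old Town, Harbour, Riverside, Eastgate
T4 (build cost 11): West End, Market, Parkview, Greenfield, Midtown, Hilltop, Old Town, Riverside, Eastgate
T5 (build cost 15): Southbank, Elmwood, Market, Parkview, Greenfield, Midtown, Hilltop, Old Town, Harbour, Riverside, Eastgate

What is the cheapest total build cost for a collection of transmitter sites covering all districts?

T1, T4 cover every district at build cost 6 + 11 = 17.
Any cover uses at least 2 transmitter sites; among all covering selections none totals below 17.

17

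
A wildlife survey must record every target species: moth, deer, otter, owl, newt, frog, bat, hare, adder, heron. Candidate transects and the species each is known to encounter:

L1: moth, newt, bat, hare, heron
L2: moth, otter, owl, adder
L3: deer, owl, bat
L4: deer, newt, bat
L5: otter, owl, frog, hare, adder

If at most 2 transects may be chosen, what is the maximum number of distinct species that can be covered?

9

Choosing L1, L5 covers {moth, otter, owl, newt, frog, bat, hare, adder, heron} — 9 species.
No choice of 2 transects does better; here deer is left uncovered.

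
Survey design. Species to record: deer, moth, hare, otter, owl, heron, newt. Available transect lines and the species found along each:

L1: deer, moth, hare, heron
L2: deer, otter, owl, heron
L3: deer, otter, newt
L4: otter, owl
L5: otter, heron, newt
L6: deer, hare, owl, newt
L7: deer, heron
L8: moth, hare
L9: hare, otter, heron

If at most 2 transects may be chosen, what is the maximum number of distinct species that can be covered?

Choosing L1, L2 covers {deer, moth, hare, otter, owl, heron} — 6 species.
No choice of 2 transects does better; here newt is left uncovered.

6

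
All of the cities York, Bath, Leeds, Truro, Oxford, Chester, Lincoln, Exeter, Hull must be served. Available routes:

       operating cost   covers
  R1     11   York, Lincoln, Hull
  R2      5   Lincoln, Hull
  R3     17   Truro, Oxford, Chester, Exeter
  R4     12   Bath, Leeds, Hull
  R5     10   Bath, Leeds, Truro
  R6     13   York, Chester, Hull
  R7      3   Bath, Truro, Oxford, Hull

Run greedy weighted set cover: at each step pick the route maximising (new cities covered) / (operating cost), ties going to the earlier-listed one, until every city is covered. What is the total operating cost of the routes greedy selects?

48

Pick 1: R7 adds 4 new (Bath, Truro, Oxford, Hull) at operating cost 3 (ratio 4/3).
Pick 2: R2 adds 1 new (Lincoln) at operating cost 5 (ratio 1/5).
Pick 3: R6 adds 2 new (York, Chester) at operating cost 13 (ratio 2/13).
Pick 4: R5 adds 1 new (Leeds) at operating cost 10 (ratio 1/10).
Pick 5: R3 adds 1 new (Exeter) at operating cost 17 (ratio 1/17).
Greedy total operating cost: 3 + 5 + 13 + 10 + 17 = 48. (The true optimum is 38, so greedy overshoots here.)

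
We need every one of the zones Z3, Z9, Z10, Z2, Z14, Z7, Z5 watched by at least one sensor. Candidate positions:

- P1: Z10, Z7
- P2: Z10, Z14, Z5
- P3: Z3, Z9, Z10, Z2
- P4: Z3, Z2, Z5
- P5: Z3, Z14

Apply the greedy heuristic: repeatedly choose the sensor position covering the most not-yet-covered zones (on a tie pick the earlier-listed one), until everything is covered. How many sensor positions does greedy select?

Pick 1: P3 covers 4 new zones (Z3, Z9, Z10, Z2).
Pick 2: P2 covers 2 new zones (Z14, Z5).
Pick 3: P1 covers 1 new zones (Z7).
Greedy uses 3 sensor positions.

3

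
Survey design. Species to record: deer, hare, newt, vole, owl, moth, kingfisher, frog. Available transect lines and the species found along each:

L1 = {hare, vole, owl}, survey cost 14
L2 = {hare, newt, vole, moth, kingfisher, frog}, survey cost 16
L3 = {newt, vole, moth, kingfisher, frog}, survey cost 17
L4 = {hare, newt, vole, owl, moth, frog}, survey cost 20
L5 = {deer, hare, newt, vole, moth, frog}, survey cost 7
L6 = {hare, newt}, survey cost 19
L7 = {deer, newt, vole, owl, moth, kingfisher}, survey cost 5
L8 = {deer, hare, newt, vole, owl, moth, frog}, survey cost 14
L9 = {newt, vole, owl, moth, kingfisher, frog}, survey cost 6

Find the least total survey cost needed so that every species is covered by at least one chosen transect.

12

L5, L7 cover every species at survey cost 7 + 5 = 12.
Any cover uses at least 2 transects; among all covering selections none totals below 12.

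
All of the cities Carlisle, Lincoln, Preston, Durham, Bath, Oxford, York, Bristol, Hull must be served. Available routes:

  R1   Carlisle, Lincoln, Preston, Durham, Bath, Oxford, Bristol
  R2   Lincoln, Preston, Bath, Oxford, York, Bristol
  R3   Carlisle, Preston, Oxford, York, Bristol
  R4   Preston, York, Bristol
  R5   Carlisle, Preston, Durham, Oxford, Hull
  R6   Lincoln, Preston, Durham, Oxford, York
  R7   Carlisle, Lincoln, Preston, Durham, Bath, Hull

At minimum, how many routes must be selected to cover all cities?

R2, R5 together cover {Carlisle, Lincoln, Preston, Durham, Bath, Oxford, York, Bristol, Hull} — every city.
No single route contains all 9 cities, so 2 is optimal.

2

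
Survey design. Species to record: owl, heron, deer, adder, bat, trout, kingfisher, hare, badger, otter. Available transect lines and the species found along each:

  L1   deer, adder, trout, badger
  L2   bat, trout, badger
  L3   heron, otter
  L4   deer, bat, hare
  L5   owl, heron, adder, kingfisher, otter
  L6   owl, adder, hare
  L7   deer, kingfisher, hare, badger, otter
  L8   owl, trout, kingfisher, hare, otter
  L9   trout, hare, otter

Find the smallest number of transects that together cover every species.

L1, L4, L5 together cover {owl, heron, deer, adder, bat, trout, kingfisher, hare, badger, otter} — every species.
No 2 of the 9 transects cover everything (all 36 pairs fall short), so 3 is minimum.

3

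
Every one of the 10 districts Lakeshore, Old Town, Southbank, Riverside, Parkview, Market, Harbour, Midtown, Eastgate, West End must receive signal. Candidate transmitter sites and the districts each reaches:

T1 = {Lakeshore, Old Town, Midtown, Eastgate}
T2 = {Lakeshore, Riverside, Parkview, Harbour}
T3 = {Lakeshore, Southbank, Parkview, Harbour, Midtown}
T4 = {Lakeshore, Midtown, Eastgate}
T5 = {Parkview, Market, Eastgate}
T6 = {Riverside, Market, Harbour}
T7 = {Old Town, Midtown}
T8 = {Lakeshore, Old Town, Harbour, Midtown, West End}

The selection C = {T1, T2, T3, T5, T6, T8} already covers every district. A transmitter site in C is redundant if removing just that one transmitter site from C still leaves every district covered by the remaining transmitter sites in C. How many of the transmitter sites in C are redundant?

Drop T1: the rest still cover every district — redundant.
Drop T2: the rest still cover every district — redundant.
Drop T3: Southbank uncovered — not redundant.
Drop T5: the rest still cover every district — redundant.
Drop T6: the rest still cover every district — redundant.
Drop T8: West End uncovered — not redundant.
4 redundant: T1, T2, T5, T6.

4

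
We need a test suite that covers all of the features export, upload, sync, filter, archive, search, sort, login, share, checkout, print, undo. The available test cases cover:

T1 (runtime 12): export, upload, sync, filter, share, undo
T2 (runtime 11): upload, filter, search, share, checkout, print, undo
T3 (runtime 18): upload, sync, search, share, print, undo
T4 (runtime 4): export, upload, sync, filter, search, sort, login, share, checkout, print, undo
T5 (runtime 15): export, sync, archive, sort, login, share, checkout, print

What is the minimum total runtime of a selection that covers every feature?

T4, T5 cover every feature at runtime 4 + 15 = 19.
Any cover uses at least 2 test cases; among all covering selections none totals below 19.

19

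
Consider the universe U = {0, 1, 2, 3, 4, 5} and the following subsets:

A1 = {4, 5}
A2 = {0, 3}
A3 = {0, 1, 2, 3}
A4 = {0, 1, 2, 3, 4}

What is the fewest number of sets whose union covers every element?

2

A1, A3 together cover {0, 1, 2, 3, 4, 5} — every element.
No single set contains all 6 elements, so 2 is optimal.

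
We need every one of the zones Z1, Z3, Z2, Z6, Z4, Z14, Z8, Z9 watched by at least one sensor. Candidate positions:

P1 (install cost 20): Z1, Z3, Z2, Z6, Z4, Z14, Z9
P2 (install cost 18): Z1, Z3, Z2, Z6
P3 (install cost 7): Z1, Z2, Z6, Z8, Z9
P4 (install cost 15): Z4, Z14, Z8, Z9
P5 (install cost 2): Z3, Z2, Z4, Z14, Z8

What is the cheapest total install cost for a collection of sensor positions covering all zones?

9

P3, P5 cover every zone at install cost 7 + 2 = 9.
Any cover uses at least 2 sensor positions; among all covering selections none totals below 9.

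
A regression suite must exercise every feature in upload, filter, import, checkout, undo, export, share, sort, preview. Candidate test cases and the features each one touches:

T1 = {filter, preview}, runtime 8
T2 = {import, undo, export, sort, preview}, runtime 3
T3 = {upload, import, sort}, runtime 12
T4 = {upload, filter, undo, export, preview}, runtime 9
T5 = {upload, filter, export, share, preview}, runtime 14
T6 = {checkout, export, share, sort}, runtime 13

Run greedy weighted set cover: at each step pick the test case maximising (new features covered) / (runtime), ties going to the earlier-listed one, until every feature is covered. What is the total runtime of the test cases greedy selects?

Pick 1: T2 adds 5 new (import, undo, export, sort, preview) at runtime 3 (ratio 5/3).
Pick 2: T4 adds 2 new (upload, filter) at runtime 9 (ratio 2/9).
Pick 3: T6 adds 2 new (checkout, share) at runtime 13 (ratio 2/13).
Greedy total runtime: 3 + 9 + 13 = 25.

25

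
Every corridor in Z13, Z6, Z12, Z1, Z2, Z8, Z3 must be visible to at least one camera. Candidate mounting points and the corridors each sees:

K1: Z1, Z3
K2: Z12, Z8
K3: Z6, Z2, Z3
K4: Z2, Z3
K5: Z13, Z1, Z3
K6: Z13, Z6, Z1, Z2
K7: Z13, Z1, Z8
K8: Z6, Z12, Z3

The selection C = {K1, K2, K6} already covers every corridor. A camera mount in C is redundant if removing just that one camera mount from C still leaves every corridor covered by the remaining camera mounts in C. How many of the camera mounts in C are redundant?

0

Drop K1: Z3 uncovered — not redundant.
Drop K2: Z12, Z8 uncovered — not redundant.
Drop K6: Z13, Z6, Z2 uncovered — not redundant.
None of the camera mounts in C is redundant.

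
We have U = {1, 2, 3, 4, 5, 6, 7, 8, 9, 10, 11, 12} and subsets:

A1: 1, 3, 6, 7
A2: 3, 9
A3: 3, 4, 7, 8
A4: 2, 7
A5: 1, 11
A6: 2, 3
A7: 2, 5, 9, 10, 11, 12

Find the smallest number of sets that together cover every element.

3

A1, A3, A7 together cover {1, 2, 3, 4, 5, 6, 7, 8, 9, 10, 11, 12} — every element.
No 2 of the 7 sets cover everything (all 21 pairs fall short), so 3 is minimum.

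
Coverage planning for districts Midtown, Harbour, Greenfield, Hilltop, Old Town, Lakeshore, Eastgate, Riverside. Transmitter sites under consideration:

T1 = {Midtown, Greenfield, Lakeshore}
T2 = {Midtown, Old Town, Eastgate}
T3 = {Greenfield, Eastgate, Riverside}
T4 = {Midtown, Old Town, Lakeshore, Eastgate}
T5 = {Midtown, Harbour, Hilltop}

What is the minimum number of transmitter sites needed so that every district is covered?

3

T3, T4, T5 together cover {Midtown, Harbour, Greenfield, Hilltop, Old Town, Lakeshore, Eastgate, Riverside} — every district.
No 2 of the 5 transmitter sites cover everything (all 10 pairs fall short), so 3 is minimum.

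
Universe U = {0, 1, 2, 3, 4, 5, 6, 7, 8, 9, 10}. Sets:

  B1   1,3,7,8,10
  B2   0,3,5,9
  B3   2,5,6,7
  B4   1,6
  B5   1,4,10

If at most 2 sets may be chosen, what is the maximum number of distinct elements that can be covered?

8

Choosing B1, B2 covers {0, 1, 3, 5, 7, 8, 9, 10} — 8 elements.
No choice of 2 sets does better; here 2, 4, 6 are left uncovered.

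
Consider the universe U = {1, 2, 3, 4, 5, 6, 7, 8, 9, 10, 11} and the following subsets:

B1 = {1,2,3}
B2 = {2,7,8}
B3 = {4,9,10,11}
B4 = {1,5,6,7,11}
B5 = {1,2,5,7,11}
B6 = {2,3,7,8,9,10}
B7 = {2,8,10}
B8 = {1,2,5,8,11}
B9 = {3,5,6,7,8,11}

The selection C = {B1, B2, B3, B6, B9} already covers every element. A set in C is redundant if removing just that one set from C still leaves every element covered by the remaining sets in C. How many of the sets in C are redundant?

2

Drop B1: 1 uncovered — not redundant.
Drop B2: the rest still cover every element — redundant.
Drop B3: 4 uncovered — not redundant.
Drop B6: the rest still cover every element — redundant.
Drop B9: 5, 6 uncovered — not redundant.
2 redundant: B2, B6.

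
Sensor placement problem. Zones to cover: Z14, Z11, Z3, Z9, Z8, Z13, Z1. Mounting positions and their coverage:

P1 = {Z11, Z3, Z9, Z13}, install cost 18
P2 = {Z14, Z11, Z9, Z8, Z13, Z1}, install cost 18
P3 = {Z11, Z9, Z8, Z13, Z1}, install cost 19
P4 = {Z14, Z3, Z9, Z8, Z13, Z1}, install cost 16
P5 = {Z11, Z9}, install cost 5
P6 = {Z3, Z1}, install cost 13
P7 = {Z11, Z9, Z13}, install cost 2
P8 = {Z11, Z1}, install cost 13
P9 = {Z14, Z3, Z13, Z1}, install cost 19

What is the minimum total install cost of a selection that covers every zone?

P4, P7 cover every zone at install cost 16 + 2 = 18.
Any cover uses at least 2 sensor positions; among all covering selections none totals below 18.

18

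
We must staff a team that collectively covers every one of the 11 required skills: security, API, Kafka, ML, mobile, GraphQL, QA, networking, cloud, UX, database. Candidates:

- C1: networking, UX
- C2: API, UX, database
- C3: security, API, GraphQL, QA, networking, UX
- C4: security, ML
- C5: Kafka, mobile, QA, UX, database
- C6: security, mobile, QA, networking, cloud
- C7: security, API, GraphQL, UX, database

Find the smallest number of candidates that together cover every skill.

4

C3, C4, C5, C6 together cover {security, API, Kafka, ML, mobile, GraphQL, QA, networking, cloud, UX, database} — every skill.
No 3 of the 7 candidates cover everything (all 35 triples fall short), so 4 is minimum.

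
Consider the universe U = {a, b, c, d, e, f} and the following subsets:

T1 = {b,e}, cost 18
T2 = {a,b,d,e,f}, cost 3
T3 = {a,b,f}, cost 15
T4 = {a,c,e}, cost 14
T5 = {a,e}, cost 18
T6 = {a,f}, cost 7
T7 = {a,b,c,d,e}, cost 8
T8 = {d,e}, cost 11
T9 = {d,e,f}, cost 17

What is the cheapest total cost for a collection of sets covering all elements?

T2, T7 cover every element at cost 3 + 8 = 11.
Any cover uses at least 2 sets; among all covering selections none totals below 11.

11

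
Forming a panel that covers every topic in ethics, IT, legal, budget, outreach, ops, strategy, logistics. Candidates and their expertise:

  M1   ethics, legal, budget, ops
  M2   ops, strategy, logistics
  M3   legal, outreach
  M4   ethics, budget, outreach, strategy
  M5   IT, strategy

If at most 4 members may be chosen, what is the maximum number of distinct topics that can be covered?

Choosing M1, M2, M3, M5 covers {ethics, IT, legal, budget, outreach, ops, strategy, logistics} — 8 topics.
That is all 8 topics.

8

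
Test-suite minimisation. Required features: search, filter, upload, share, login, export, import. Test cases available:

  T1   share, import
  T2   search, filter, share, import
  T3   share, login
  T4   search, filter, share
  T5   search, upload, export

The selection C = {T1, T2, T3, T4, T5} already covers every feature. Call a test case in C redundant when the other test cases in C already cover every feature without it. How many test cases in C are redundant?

3

Drop T1: the rest still cover every feature — redundant.
Drop T2: the rest still cover every feature — redundant.
Drop T3: login uncovered — not redundant.
Drop T4: the rest still cover every feature — redundant.
Drop T5: upload, export uncovered — not redundant.
3 redundant: T1, T2, T4.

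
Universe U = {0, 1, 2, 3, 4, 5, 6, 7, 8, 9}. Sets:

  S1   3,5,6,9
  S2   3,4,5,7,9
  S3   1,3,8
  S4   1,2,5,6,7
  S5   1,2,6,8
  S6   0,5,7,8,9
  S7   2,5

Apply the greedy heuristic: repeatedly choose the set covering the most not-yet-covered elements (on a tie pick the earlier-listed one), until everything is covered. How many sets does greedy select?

3

Pick 1: S2 covers 5 new elements (3, 4, 5, 7, 9).
Pick 2: S5 covers 4 new elements (1, 2, 6, 8).
Pick 3: S6 covers 1 new elements (0).
Greedy uses 3 sets.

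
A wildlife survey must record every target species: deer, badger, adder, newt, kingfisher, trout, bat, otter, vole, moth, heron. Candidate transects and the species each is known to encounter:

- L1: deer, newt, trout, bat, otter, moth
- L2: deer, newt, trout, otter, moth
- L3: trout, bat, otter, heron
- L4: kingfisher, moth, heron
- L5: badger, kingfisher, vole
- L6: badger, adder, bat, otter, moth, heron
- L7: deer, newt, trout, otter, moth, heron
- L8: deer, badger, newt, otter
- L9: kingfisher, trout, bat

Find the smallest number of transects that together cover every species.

3

L1, L5, L6 together cover {deer, badger, adder, newt, kingfisher, trout, bat, otter, vole, moth, heron} — every species.
No 2 of the 9 transects cover everything (all 36 pairs fall short), so 3 is minimum.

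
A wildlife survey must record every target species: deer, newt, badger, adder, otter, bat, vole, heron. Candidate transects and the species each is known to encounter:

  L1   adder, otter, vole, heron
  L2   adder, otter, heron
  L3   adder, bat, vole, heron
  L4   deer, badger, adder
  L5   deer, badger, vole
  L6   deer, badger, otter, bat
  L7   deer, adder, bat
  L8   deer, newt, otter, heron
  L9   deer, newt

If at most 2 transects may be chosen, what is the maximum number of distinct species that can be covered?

7

Choosing L1, L6 covers {deer, badger, adder, otter, bat, vole, heron} — 7 species.
No choice of 2 transects does better; here newt is left uncovered.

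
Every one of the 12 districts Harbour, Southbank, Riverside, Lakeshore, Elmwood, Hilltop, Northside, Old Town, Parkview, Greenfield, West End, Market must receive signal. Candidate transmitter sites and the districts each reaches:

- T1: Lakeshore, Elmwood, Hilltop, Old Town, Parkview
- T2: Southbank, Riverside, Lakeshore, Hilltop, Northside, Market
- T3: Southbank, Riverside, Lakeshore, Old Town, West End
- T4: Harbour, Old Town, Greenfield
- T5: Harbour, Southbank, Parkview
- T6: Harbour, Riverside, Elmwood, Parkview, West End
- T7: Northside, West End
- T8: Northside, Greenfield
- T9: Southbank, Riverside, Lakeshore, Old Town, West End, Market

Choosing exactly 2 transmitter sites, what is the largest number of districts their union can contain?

10

Choosing T2, T6 covers {Harbour, Southbank, Riverside, Lakeshore, Elmwood, Hilltop, Northside, Parkview, West End, Market} — 10 districts.
No choice of 2 transmitter sites does better; here Old Town, Greenfield are left uncovered.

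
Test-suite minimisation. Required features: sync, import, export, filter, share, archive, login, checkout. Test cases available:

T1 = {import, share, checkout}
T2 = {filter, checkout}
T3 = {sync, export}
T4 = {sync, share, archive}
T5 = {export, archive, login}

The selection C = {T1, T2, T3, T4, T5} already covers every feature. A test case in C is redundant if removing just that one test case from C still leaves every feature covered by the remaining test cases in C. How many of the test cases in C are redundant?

2

Drop T1: import uncovered — not redundant.
Drop T2: filter uncovered — not redundant.
Drop T3: the rest still cover every feature — redundant.
Drop T4: the rest still cover every feature — redundant.
Drop T5: login uncovered — not redundant.
2 redundant: T3, T4.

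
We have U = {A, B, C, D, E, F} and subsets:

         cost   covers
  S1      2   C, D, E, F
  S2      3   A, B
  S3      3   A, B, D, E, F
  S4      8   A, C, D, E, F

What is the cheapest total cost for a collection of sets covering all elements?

5

S1, S2 cover every element at cost 2 + 3 = 5.
Any cover uses at least 2 sets; among all covering selections none totals below 5.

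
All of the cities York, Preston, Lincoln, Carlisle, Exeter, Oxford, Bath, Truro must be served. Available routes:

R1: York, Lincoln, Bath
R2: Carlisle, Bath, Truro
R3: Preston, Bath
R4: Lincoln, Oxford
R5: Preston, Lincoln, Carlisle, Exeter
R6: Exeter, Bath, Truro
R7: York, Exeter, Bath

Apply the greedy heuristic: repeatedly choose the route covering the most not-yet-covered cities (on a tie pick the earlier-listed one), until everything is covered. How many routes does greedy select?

4

Pick 1: R5 covers 4 new cities (Preston, Lincoln, Carlisle, Exeter).
Pick 2: R1 covers 2 new cities (York, Bath).
Pick 3: R2 covers 1 new cities (Truro).
Pick 4: R4 covers 1 new cities (Oxford).
Greedy uses 4 routes.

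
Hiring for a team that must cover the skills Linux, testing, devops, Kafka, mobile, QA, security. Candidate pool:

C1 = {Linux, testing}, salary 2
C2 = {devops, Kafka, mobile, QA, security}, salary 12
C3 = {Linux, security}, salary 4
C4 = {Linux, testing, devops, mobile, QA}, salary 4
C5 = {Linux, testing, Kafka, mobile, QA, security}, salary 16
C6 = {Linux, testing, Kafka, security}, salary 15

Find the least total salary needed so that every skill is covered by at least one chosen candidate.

C1, C2 cover every skill at salary 2 + 12 = 14.
Any cover uses at least 2 candidates; among all covering selections none totals below 14.
Greedy by coverage-per-salary would pick C4, C3, C2 for 20 — worse than the optimum 14.

14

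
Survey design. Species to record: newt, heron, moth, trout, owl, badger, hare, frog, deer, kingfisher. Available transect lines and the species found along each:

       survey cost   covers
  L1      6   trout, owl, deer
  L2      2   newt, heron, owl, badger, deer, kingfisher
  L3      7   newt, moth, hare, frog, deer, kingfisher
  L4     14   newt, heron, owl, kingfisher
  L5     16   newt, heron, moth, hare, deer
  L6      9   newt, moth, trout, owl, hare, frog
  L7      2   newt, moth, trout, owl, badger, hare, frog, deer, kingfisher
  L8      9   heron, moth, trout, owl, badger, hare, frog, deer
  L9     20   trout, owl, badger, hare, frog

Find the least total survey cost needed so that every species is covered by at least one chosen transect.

4

L2, L7 cover every species at survey cost 2 + 2 = 4.
Any cover uses at least 2 transects; among all covering selections none totals below 4.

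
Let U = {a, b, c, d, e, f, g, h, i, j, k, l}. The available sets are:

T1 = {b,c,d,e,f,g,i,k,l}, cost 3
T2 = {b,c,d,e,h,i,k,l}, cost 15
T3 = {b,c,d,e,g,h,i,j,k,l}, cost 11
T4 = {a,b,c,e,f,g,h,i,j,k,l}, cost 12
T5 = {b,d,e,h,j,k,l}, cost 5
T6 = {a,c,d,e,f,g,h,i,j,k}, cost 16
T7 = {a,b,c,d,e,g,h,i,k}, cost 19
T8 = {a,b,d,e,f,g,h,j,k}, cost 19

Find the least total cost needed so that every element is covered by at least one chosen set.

15

T1, T4 cover every element at cost 3 + 12 = 15.
Any cover uses at least 2 sets; among all covering selections none totals below 15.
Greedy by coverage-per-cost would pick T1, T5, T4 for 20 — worse than the optimum 15.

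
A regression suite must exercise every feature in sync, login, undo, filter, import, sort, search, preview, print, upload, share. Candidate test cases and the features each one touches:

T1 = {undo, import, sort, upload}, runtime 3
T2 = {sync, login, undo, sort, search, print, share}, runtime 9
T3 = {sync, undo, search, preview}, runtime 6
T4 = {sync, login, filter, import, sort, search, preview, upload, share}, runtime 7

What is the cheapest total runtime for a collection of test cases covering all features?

16

T2, T4 cover every feature at runtime 9 + 7 = 16.
Any cover uses at least 2 test cases; among all covering selections none totals below 16.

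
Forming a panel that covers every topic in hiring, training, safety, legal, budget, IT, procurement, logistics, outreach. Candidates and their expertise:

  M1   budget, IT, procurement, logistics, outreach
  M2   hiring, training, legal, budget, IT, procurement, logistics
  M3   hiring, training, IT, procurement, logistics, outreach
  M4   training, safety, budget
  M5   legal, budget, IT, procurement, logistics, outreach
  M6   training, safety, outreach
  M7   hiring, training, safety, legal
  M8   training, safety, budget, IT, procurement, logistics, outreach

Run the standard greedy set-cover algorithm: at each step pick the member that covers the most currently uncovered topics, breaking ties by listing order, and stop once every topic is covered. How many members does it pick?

Pick 1: M2 covers 7 new topics (hiring, training, legal, budget, IT, procurement, logistics).
Pick 2: M6 covers 2 new topics (safety, outreach).
Greedy uses 2 members.

2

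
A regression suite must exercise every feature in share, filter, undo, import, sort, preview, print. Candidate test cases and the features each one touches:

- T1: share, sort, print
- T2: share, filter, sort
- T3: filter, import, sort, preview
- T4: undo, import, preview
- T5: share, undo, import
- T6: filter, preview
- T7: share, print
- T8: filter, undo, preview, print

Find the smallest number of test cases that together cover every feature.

T1, T2, T4 together cover {share, filter, undo, import, sort, preview, print} — every feature.
No 2 of the 8 test cases cover everything (all 28 pairs fall short), so 3 is minimum.

3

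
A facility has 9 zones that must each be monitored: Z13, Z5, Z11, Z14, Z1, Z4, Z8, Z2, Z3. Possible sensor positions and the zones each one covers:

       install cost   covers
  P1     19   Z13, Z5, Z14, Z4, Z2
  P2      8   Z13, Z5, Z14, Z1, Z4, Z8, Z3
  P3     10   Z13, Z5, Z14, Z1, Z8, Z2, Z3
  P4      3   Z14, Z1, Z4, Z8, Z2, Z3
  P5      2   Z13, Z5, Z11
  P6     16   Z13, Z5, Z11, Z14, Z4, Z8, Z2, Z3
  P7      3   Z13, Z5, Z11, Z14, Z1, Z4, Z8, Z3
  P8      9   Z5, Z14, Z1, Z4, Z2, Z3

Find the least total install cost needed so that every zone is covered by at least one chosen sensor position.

P4, P5 cover every zone at install cost 3 + 2 = 5.
Any cover uses at least 2 sensor positions; among all covering selections none totals below 5.

5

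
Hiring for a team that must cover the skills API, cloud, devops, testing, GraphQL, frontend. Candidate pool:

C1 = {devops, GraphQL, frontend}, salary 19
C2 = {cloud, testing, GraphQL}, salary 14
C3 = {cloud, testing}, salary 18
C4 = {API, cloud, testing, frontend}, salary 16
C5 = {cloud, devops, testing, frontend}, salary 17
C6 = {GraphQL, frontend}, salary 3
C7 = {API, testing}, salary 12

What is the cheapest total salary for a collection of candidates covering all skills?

32

C5, C6, C7 cover every skill at salary 17 + 3 + 12 = 32.
Any cover uses at least 2 candidates; among all covering selections none totals below 32.
Greedy by coverage-per-salary would pick C6, C4, C5 for 36 — worse than the optimum 32.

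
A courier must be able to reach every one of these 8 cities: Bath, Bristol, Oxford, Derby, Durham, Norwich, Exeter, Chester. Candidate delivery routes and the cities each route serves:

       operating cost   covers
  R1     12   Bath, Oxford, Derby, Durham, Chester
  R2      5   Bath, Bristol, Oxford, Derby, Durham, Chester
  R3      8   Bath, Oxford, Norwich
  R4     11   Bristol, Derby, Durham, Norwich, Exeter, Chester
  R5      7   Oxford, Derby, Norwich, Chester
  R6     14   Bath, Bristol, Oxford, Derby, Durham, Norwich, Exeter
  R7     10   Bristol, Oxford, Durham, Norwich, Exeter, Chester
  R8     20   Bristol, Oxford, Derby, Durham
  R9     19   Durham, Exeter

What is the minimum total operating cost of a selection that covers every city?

15

R2, R7 cover every city at operating cost 5 + 10 = 15.
Any cover uses at least 2 routes; among all covering selections none totals below 15.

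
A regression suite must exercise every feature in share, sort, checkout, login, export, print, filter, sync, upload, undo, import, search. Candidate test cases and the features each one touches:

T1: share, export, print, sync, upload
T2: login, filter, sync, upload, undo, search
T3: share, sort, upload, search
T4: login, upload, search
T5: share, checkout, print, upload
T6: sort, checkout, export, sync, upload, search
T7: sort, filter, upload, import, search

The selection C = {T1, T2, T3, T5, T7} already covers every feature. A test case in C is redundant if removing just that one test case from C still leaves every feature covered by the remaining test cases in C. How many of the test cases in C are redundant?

1

Drop T1: export uncovered — not redundant.
Drop T2: login, undo uncovered — not redundant.
Drop T3: the rest still cover every feature — redundant.
Drop T5: checkout uncovered — not redundant.
Drop T7: import uncovered — not redundant.
1 redundant: T3.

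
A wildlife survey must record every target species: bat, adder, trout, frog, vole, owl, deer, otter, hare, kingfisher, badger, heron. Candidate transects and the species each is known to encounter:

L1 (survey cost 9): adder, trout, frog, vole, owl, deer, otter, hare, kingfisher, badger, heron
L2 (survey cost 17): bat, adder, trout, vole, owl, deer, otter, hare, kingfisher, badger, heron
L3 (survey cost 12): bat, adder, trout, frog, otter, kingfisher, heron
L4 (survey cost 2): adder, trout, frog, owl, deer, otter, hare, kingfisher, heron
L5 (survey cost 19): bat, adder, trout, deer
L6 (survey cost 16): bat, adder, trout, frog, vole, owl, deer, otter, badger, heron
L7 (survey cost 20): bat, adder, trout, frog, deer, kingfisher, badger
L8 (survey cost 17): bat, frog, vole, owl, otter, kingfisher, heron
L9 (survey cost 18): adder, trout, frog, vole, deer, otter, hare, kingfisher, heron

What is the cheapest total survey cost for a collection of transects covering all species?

18

L4, L6 cover every species at survey cost 2 + 16 = 18.
Any cover uses at least 2 transects; among all covering selections none totals below 18.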